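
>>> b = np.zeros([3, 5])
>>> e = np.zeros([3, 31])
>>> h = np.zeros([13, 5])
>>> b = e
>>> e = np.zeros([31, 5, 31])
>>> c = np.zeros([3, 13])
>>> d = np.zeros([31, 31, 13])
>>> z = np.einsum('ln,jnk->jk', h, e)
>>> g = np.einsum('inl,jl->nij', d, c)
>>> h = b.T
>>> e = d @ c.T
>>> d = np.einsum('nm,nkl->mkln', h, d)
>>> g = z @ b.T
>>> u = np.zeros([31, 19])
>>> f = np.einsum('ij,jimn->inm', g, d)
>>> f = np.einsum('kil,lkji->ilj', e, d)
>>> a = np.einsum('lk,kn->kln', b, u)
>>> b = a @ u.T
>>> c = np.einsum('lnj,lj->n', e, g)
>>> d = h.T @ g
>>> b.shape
(31, 3, 31)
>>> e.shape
(31, 31, 3)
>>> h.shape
(31, 3)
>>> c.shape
(31,)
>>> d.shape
(3, 3)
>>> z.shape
(31, 31)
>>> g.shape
(31, 3)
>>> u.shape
(31, 19)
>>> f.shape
(31, 3, 13)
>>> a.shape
(31, 3, 19)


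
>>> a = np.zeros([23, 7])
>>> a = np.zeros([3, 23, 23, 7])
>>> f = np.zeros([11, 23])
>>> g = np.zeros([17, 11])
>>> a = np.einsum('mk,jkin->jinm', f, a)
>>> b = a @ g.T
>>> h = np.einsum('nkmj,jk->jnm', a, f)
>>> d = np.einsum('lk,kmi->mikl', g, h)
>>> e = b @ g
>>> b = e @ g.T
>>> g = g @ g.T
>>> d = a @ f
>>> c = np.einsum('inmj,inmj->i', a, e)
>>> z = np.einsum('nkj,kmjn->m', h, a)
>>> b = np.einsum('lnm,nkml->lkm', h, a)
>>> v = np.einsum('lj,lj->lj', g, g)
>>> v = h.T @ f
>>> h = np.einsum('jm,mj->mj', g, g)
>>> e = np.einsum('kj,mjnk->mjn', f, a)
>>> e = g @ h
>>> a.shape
(3, 23, 7, 11)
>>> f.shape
(11, 23)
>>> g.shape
(17, 17)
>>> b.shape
(11, 23, 7)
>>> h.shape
(17, 17)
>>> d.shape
(3, 23, 7, 23)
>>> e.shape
(17, 17)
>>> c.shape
(3,)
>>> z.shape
(23,)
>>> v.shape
(7, 3, 23)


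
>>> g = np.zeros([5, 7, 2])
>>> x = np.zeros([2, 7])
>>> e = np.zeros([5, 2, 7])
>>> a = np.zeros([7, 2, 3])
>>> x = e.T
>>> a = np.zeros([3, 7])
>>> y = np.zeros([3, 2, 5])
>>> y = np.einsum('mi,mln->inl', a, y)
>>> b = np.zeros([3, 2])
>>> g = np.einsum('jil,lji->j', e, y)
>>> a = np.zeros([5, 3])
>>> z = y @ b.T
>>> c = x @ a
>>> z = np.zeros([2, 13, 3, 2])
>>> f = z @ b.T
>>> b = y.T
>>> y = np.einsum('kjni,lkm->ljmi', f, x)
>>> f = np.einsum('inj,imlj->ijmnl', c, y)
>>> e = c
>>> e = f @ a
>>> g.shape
(5,)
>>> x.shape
(7, 2, 5)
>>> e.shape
(7, 3, 13, 2, 3)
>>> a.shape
(5, 3)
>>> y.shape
(7, 13, 5, 3)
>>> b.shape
(2, 5, 7)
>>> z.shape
(2, 13, 3, 2)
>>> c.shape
(7, 2, 3)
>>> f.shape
(7, 3, 13, 2, 5)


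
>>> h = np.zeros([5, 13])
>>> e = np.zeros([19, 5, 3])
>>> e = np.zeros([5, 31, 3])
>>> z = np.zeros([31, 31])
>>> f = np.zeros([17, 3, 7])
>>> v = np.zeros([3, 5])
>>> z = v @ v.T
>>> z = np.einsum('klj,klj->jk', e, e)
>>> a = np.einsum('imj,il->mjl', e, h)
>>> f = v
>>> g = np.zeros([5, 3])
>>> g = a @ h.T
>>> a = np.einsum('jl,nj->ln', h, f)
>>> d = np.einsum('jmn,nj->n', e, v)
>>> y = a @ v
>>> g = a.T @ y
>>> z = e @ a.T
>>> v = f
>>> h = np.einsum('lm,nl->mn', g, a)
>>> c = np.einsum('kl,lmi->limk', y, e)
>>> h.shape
(5, 13)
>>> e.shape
(5, 31, 3)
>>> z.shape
(5, 31, 13)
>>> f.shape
(3, 5)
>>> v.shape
(3, 5)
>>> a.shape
(13, 3)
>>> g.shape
(3, 5)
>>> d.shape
(3,)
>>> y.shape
(13, 5)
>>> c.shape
(5, 3, 31, 13)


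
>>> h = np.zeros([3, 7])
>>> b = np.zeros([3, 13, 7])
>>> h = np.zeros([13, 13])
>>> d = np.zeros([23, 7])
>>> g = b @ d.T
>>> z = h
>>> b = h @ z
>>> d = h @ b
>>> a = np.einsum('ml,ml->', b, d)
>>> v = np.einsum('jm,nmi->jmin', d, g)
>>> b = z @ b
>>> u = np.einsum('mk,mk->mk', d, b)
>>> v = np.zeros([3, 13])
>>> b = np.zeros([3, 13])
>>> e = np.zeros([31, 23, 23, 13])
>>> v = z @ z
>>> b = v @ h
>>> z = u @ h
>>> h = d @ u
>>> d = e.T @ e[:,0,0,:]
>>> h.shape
(13, 13)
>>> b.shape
(13, 13)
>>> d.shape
(13, 23, 23, 13)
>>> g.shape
(3, 13, 23)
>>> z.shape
(13, 13)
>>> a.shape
()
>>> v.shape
(13, 13)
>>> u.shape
(13, 13)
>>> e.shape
(31, 23, 23, 13)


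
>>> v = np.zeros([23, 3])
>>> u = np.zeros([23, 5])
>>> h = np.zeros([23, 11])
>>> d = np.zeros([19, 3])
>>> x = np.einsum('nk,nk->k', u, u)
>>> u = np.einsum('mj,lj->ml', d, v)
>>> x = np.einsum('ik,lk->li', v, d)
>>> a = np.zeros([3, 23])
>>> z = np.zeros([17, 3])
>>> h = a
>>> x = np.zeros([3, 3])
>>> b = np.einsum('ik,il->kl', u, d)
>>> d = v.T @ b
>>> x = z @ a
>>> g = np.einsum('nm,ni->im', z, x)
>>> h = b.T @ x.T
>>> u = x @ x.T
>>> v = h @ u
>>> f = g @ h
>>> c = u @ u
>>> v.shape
(3, 17)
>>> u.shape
(17, 17)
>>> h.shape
(3, 17)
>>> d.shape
(3, 3)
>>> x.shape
(17, 23)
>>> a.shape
(3, 23)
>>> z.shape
(17, 3)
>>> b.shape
(23, 3)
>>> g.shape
(23, 3)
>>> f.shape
(23, 17)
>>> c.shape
(17, 17)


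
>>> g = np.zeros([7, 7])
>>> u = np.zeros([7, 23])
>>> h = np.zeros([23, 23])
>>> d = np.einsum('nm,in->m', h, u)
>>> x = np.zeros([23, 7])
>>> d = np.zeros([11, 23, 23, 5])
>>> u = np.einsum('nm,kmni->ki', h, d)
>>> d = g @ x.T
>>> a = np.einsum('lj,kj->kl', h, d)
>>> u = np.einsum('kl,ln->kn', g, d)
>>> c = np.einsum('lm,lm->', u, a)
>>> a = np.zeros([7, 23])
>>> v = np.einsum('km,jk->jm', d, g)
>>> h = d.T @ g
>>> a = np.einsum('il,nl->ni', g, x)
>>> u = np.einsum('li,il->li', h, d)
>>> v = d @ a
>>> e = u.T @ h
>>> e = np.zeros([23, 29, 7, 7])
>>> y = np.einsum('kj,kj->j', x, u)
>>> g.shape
(7, 7)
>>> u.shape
(23, 7)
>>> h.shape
(23, 7)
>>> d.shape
(7, 23)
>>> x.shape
(23, 7)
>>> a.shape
(23, 7)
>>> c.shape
()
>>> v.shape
(7, 7)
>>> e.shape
(23, 29, 7, 7)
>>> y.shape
(7,)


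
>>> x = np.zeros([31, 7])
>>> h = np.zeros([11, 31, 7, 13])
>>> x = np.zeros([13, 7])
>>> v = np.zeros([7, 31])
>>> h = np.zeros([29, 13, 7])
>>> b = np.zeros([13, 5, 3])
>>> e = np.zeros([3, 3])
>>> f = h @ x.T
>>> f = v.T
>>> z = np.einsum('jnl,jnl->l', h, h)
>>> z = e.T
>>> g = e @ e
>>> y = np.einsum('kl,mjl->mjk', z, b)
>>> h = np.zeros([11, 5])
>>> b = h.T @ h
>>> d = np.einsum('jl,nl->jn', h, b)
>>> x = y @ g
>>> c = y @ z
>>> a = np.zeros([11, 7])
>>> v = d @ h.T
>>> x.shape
(13, 5, 3)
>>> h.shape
(11, 5)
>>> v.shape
(11, 11)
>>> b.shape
(5, 5)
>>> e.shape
(3, 3)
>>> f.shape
(31, 7)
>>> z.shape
(3, 3)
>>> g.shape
(3, 3)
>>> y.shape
(13, 5, 3)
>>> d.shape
(11, 5)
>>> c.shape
(13, 5, 3)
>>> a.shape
(11, 7)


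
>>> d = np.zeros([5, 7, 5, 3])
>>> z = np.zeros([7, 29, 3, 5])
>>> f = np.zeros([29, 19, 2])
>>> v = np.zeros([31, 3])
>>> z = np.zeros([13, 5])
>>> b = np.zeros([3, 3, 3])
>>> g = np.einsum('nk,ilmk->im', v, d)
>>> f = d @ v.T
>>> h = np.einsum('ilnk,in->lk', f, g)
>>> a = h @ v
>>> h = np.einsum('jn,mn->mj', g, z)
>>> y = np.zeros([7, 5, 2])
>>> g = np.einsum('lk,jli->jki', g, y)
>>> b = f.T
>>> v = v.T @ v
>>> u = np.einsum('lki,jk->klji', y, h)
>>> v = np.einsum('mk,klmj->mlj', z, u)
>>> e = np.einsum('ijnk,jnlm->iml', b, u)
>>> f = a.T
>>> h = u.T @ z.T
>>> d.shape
(5, 7, 5, 3)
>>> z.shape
(13, 5)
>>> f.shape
(3, 7)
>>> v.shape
(13, 7, 2)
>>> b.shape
(31, 5, 7, 5)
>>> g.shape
(7, 5, 2)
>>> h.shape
(2, 13, 7, 13)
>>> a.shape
(7, 3)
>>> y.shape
(7, 5, 2)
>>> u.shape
(5, 7, 13, 2)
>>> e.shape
(31, 2, 13)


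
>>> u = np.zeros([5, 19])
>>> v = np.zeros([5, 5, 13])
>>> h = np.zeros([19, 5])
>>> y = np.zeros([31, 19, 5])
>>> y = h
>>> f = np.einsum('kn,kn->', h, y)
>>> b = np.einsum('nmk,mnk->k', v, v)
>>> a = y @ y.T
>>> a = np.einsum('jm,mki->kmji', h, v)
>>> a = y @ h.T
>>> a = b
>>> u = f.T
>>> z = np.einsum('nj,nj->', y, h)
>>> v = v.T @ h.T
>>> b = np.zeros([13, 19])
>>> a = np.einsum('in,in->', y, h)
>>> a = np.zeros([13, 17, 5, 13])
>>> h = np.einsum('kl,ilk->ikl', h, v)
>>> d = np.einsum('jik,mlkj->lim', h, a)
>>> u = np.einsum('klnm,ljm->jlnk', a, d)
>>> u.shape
(19, 17, 5, 13)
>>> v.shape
(13, 5, 19)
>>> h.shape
(13, 19, 5)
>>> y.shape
(19, 5)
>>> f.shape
()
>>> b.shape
(13, 19)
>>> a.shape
(13, 17, 5, 13)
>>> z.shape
()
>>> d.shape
(17, 19, 13)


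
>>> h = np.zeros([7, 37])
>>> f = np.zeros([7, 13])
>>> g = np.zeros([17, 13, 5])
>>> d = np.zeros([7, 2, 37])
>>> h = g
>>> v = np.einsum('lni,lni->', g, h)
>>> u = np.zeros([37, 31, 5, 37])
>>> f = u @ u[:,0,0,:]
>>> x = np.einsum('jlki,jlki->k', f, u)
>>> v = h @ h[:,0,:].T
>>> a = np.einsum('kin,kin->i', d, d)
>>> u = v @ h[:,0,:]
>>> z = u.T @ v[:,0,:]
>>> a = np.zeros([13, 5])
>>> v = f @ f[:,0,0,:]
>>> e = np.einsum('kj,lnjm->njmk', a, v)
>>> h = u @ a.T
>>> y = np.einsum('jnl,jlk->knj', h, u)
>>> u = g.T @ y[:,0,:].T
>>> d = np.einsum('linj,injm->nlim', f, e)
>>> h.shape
(17, 13, 13)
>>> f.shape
(37, 31, 5, 37)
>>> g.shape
(17, 13, 5)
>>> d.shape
(5, 37, 31, 13)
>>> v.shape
(37, 31, 5, 37)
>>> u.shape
(5, 13, 5)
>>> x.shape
(5,)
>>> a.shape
(13, 5)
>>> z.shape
(5, 13, 17)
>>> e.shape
(31, 5, 37, 13)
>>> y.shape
(5, 13, 17)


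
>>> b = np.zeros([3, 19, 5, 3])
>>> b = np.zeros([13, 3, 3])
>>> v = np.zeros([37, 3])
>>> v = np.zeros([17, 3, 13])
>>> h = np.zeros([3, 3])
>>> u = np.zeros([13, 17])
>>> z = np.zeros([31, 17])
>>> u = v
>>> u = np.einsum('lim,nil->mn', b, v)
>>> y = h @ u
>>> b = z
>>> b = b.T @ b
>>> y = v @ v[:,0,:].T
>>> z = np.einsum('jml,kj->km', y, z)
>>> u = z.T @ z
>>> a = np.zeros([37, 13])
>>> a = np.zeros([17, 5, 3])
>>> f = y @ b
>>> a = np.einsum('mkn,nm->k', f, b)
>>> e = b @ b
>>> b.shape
(17, 17)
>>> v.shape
(17, 3, 13)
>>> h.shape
(3, 3)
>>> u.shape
(3, 3)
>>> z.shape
(31, 3)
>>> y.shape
(17, 3, 17)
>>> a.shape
(3,)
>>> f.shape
(17, 3, 17)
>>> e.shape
(17, 17)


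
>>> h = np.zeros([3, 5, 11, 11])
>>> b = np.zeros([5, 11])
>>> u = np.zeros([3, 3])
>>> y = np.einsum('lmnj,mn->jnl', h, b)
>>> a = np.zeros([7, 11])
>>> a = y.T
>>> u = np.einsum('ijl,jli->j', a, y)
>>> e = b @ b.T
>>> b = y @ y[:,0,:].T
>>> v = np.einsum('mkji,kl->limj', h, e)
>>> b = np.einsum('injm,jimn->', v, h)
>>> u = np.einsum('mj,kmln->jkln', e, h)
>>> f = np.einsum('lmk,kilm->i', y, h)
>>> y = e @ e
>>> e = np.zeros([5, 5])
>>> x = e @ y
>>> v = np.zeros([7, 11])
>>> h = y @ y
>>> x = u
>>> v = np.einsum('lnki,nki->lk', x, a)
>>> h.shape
(5, 5)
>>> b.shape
()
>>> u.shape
(5, 3, 11, 11)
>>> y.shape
(5, 5)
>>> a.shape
(3, 11, 11)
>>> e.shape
(5, 5)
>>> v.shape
(5, 11)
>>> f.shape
(5,)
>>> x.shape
(5, 3, 11, 11)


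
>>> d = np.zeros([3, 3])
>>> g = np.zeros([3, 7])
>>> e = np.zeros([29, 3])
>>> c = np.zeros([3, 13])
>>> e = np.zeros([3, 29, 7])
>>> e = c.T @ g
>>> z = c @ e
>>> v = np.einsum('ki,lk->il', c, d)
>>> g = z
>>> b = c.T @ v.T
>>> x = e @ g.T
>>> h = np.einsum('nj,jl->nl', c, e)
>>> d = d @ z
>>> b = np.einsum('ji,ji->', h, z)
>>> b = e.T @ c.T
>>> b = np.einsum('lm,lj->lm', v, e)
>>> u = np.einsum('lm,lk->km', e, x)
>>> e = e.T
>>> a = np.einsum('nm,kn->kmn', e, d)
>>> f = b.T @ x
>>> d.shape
(3, 7)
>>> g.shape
(3, 7)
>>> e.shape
(7, 13)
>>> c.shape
(3, 13)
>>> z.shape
(3, 7)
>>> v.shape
(13, 3)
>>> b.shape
(13, 3)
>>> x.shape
(13, 3)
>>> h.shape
(3, 7)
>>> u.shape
(3, 7)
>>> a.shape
(3, 13, 7)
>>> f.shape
(3, 3)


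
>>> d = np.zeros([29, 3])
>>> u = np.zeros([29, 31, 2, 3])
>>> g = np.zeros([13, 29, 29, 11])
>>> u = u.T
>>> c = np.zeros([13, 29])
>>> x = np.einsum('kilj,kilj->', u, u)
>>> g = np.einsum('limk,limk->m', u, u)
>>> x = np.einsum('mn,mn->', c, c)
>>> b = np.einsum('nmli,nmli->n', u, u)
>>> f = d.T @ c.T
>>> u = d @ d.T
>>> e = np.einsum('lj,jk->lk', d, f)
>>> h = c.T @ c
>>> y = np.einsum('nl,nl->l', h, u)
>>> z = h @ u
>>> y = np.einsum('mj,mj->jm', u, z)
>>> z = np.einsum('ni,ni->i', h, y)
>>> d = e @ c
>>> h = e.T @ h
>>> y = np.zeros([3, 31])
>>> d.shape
(29, 29)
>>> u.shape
(29, 29)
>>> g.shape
(31,)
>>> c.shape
(13, 29)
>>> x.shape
()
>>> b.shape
(3,)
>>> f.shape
(3, 13)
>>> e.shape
(29, 13)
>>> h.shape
(13, 29)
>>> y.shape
(3, 31)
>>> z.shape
(29,)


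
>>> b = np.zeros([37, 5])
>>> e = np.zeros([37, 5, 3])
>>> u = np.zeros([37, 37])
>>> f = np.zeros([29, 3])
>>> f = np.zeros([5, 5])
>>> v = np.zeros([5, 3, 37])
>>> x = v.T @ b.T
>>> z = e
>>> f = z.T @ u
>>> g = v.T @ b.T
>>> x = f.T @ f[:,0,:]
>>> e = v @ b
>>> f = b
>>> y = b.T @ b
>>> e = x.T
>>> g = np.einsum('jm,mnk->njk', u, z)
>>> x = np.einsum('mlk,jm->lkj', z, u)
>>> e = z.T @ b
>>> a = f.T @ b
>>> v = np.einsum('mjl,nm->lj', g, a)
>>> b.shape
(37, 5)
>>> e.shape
(3, 5, 5)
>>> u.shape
(37, 37)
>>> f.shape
(37, 5)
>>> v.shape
(3, 37)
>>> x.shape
(5, 3, 37)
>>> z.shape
(37, 5, 3)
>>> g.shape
(5, 37, 3)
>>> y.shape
(5, 5)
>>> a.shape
(5, 5)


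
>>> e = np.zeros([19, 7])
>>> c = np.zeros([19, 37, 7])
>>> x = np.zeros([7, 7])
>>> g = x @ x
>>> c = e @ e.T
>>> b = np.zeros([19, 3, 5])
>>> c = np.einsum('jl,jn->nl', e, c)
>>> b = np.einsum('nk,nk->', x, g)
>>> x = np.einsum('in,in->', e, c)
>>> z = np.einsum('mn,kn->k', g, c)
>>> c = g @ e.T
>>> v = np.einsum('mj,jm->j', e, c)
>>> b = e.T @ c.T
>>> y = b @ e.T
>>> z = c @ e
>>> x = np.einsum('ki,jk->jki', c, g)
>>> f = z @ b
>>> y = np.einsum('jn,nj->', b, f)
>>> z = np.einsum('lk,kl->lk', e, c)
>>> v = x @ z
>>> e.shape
(19, 7)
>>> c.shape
(7, 19)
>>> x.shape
(7, 7, 19)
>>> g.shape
(7, 7)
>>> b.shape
(7, 7)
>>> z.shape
(19, 7)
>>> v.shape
(7, 7, 7)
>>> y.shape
()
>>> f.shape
(7, 7)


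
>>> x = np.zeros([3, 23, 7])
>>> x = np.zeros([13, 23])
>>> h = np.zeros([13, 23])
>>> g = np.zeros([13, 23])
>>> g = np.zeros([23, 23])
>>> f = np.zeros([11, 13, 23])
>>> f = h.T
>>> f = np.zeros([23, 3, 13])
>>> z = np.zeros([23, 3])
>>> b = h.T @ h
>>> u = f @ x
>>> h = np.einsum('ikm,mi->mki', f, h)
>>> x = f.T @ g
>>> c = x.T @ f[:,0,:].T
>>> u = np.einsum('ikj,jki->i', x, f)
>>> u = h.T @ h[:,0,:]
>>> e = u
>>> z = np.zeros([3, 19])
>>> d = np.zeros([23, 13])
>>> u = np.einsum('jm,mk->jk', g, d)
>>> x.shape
(13, 3, 23)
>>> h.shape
(13, 3, 23)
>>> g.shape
(23, 23)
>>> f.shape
(23, 3, 13)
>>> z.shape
(3, 19)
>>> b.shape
(23, 23)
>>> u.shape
(23, 13)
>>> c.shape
(23, 3, 23)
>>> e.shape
(23, 3, 23)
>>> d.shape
(23, 13)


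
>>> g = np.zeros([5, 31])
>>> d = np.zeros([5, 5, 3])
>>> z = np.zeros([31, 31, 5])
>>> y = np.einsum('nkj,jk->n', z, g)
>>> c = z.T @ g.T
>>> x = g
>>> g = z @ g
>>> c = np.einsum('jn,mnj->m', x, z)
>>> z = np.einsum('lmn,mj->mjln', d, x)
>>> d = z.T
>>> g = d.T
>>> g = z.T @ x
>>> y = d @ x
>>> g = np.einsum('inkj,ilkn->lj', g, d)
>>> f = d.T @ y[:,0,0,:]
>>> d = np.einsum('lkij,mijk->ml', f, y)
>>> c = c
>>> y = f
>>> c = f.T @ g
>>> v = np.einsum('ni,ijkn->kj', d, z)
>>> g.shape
(5, 31)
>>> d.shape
(3, 5)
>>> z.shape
(5, 31, 5, 3)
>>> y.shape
(5, 31, 5, 31)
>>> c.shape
(31, 5, 31, 31)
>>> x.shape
(5, 31)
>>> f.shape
(5, 31, 5, 31)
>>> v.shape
(5, 31)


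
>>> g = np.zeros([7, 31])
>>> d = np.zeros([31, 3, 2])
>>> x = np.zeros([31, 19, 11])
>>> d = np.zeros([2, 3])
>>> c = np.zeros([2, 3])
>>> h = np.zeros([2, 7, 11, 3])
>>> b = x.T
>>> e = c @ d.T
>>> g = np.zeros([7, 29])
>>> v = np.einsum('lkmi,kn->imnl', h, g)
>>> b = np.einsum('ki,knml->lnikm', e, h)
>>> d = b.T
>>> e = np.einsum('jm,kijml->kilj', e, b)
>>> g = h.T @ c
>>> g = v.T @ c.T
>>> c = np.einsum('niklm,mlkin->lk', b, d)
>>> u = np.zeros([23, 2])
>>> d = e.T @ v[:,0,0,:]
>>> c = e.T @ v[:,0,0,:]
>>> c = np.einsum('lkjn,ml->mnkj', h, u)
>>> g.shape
(2, 29, 11, 2)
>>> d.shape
(2, 11, 7, 2)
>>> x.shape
(31, 19, 11)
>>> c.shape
(23, 3, 7, 11)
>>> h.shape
(2, 7, 11, 3)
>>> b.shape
(3, 7, 2, 2, 11)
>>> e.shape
(3, 7, 11, 2)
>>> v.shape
(3, 11, 29, 2)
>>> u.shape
(23, 2)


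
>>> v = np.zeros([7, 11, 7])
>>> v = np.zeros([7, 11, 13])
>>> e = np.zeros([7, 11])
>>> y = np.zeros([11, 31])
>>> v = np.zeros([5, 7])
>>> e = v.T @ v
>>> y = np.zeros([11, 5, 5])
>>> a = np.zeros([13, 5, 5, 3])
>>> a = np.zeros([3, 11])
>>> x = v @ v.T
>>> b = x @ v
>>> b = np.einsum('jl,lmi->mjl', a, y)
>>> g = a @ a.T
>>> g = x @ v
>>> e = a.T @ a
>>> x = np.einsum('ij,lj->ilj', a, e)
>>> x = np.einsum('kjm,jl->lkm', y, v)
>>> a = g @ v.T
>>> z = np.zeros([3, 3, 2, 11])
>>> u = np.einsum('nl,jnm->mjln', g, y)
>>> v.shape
(5, 7)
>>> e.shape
(11, 11)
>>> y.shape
(11, 5, 5)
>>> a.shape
(5, 5)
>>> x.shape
(7, 11, 5)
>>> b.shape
(5, 3, 11)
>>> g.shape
(5, 7)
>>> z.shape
(3, 3, 2, 11)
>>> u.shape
(5, 11, 7, 5)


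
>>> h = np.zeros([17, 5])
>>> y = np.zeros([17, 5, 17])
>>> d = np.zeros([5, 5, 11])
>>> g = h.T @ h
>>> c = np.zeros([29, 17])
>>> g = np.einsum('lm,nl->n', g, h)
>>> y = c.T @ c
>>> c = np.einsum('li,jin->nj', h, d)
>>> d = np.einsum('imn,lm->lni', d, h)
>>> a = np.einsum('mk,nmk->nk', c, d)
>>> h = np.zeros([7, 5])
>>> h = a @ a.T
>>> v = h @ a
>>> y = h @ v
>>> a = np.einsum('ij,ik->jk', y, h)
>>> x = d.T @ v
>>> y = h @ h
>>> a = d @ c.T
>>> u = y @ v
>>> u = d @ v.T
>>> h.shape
(17, 17)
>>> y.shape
(17, 17)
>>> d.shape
(17, 11, 5)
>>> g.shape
(17,)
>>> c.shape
(11, 5)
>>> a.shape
(17, 11, 11)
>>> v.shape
(17, 5)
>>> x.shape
(5, 11, 5)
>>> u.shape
(17, 11, 17)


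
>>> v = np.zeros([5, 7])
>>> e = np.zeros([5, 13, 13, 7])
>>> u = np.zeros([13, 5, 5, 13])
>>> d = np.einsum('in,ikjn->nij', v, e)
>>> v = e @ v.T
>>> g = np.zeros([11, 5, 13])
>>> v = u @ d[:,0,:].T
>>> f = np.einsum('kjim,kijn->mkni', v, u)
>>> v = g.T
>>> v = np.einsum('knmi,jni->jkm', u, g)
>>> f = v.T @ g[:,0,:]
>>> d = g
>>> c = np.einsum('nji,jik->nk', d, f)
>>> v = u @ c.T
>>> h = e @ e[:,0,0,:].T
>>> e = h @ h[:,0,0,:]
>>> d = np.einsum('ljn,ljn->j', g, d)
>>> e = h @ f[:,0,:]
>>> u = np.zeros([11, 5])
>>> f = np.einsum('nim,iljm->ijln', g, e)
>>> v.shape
(13, 5, 5, 11)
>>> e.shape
(5, 13, 13, 13)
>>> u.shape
(11, 5)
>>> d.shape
(5,)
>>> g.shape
(11, 5, 13)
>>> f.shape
(5, 13, 13, 11)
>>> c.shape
(11, 13)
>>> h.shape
(5, 13, 13, 5)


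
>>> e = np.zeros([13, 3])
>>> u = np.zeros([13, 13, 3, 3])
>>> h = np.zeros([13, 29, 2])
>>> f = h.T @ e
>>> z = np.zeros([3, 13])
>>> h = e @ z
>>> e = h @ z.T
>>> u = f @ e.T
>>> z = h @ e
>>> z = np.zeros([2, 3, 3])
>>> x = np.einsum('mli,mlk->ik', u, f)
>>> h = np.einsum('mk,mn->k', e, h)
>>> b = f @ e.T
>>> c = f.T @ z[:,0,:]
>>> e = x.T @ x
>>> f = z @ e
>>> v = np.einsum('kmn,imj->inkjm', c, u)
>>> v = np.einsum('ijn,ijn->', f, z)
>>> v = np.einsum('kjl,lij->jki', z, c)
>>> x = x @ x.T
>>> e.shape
(3, 3)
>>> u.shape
(2, 29, 13)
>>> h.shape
(3,)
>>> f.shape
(2, 3, 3)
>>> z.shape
(2, 3, 3)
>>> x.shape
(13, 13)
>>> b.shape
(2, 29, 13)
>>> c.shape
(3, 29, 3)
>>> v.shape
(3, 2, 29)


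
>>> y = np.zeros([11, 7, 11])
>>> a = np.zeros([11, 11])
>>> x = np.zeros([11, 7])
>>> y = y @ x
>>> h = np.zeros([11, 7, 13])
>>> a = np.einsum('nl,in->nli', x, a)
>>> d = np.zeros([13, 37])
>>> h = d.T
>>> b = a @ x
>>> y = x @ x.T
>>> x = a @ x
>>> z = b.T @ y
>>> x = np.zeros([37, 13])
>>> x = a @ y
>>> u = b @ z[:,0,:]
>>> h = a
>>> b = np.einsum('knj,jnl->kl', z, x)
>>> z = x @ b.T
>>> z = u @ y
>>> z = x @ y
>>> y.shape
(11, 11)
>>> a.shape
(11, 7, 11)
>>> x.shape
(11, 7, 11)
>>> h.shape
(11, 7, 11)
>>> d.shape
(13, 37)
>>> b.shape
(7, 11)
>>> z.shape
(11, 7, 11)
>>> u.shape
(11, 7, 11)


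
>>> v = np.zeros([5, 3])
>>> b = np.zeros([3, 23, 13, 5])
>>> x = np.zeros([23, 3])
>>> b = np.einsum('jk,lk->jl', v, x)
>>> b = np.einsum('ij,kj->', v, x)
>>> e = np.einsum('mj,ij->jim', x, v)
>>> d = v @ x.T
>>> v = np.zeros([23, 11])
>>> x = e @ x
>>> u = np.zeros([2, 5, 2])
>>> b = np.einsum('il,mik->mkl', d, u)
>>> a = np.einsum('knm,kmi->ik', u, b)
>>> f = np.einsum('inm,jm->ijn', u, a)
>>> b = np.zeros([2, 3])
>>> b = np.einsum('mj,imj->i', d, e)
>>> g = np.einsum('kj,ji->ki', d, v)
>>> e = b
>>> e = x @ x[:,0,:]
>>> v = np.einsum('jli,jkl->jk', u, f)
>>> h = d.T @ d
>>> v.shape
(2, 23)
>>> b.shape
(3,)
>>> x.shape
(3, 5, 3)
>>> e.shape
(3, 5, 3)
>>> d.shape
(5, 23)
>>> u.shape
(2, 5, 2)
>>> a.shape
(23, 2)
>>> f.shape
(2, 23, 5)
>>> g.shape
(5, 11)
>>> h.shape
(23, 23)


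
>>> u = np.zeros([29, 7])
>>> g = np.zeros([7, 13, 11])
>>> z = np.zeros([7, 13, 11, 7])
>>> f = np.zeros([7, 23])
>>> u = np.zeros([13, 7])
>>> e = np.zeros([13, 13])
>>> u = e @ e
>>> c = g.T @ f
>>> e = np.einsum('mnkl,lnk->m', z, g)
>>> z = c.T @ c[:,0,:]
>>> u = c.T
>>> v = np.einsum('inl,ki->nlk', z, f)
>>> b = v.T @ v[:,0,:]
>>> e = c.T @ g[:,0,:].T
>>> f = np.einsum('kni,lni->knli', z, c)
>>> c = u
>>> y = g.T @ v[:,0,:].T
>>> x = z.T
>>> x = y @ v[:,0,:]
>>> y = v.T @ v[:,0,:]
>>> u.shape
(23, 13, 11)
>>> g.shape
(7, 13, 11)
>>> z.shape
(23, 13, 23)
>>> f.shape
(23, 13, 11, 23)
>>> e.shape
(23, 13, 7)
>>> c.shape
(23, 13, 11)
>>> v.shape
(13, 23, 7)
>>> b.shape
(7, 23, 7)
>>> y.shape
(7, 23, 7)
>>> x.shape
(11, 13, 7)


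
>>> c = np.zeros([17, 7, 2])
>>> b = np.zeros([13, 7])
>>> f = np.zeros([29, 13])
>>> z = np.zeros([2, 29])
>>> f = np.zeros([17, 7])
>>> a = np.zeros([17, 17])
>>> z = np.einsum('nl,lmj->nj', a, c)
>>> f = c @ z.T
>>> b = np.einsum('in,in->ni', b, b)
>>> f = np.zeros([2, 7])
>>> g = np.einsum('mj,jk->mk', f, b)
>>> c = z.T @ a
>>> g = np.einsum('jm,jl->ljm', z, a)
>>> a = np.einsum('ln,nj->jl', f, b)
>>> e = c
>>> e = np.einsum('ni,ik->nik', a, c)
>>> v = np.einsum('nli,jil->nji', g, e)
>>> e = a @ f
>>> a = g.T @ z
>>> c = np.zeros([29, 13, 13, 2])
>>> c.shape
(29, 13, 13, 2)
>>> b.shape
(7, 13)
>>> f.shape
(2, 7)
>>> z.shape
(17, 2)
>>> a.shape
(2, 17, 2)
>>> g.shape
(17, 17, 2)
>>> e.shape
(13, 7)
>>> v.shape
(17, 13, 2)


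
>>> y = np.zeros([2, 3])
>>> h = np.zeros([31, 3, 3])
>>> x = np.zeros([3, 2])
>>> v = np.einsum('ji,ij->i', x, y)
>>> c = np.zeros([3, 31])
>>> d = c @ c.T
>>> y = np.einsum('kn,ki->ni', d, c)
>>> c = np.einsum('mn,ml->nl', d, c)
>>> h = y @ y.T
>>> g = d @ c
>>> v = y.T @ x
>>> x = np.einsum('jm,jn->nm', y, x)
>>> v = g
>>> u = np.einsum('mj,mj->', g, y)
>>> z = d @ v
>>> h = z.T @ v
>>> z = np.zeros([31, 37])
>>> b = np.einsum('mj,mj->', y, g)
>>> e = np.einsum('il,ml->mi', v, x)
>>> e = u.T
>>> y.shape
(3, 31)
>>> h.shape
(31, 31)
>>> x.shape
(2, 31)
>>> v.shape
(3, 31)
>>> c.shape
(3, 31)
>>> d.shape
(3, 3)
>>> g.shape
(3, 31)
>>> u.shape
()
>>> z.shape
(31, 37)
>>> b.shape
()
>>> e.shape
()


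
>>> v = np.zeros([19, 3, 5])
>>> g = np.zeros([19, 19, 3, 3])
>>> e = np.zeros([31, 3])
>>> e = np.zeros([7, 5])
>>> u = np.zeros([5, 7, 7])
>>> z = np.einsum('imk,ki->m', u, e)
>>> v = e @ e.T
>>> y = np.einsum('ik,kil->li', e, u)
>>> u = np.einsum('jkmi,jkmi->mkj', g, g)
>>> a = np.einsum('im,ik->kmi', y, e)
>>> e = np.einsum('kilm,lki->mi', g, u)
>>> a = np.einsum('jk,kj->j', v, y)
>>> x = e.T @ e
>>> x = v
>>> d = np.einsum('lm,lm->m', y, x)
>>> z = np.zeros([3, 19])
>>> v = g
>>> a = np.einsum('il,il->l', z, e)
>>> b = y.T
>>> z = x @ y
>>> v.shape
(19, 19, 3, 3)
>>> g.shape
(19, 19, 3, 3)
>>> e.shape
(3, 19)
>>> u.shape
(3, 19, 19)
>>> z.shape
(7, 7)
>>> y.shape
(7, 7)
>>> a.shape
(19,)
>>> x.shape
(7, 7)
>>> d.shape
(7,)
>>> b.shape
(7, 7)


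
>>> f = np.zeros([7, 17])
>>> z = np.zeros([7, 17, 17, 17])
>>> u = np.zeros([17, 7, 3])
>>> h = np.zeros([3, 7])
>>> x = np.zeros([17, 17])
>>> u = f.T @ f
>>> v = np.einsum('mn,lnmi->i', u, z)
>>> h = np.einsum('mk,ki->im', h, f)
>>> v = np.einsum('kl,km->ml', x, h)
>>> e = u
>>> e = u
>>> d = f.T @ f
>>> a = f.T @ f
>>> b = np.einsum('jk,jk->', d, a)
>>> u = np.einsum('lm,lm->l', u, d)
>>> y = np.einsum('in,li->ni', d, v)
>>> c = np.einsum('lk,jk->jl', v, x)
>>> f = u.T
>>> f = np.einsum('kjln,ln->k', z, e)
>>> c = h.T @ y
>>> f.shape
(7,)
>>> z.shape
(7, 17, 17, 17)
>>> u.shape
(17,)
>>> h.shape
(17, 3)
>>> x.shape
(17, 17)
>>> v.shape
(3, 17)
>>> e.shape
(17, 17)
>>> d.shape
(17, 17)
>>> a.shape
(17, 17)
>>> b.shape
()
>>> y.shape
(17, 17)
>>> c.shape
(3, 17)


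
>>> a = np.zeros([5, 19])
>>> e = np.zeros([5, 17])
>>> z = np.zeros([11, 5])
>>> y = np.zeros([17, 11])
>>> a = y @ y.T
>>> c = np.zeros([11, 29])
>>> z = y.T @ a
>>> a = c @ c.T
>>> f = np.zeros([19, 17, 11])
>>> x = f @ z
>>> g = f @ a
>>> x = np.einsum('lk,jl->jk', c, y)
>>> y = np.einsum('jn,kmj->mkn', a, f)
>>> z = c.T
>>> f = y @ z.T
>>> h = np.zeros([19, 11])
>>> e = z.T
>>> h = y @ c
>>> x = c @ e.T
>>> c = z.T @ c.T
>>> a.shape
(11, 11)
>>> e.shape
(11, 29)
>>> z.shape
(29, 11)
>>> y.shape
(17, 19, 11)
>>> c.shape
(11, 11)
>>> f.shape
(17, 19, 29)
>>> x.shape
(11, 11)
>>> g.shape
(19, 17, 11)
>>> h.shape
(17, 19, 29)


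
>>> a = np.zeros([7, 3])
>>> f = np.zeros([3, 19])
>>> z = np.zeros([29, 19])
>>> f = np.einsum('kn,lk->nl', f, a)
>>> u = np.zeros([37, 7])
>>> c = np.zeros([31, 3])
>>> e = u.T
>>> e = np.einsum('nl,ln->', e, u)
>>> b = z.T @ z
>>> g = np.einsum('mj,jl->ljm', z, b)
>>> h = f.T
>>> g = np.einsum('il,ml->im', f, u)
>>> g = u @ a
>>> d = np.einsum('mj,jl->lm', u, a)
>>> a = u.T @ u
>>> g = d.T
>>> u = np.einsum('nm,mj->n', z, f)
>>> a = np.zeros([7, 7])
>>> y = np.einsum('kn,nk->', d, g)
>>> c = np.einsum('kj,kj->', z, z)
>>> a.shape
(7, 7)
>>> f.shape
(19, 7)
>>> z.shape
(29, 19)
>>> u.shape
(29,)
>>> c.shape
()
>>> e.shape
()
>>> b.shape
(19, 19)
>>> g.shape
(37, 3)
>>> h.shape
(7, 19)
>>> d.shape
(3, 37)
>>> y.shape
()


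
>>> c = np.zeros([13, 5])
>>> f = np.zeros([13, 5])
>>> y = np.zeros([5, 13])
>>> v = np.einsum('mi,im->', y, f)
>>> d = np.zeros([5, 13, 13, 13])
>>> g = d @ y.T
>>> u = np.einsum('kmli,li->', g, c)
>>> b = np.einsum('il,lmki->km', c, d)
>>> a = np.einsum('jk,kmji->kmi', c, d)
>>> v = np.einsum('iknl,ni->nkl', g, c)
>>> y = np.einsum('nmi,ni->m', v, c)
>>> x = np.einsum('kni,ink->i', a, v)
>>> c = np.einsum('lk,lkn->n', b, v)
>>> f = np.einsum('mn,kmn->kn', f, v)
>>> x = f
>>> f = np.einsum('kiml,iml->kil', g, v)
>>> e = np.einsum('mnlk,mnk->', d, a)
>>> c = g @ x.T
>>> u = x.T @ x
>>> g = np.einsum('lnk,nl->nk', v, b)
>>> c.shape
(5, 13, 13, 13)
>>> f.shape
(5, 13, 5)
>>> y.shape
(13,)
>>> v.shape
(13, 13, 5)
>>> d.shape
(5, 13, 13, 13)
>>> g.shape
(13, 5)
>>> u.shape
(5, 5)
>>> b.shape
(13, 13)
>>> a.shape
(5, 13, 13)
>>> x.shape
(13, 5)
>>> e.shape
()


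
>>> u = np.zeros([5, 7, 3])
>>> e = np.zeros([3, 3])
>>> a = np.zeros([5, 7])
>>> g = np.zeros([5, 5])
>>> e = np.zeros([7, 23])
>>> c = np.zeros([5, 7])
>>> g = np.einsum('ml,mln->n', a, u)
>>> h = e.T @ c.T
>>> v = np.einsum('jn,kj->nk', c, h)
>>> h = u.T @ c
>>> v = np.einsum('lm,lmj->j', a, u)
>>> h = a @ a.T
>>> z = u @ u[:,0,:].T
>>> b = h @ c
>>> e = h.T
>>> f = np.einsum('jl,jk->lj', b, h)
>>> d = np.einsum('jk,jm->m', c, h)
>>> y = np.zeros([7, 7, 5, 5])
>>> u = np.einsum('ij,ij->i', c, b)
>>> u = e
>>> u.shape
(5, 5)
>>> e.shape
(5, 5)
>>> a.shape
(5, 7)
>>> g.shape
(3,)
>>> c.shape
(5, 7)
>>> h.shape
(5, 5)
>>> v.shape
(3,)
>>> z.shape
(5, 7, 5)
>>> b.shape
(5, 7)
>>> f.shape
(7, 5)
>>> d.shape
(5,)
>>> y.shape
(7, 7, 5, 5)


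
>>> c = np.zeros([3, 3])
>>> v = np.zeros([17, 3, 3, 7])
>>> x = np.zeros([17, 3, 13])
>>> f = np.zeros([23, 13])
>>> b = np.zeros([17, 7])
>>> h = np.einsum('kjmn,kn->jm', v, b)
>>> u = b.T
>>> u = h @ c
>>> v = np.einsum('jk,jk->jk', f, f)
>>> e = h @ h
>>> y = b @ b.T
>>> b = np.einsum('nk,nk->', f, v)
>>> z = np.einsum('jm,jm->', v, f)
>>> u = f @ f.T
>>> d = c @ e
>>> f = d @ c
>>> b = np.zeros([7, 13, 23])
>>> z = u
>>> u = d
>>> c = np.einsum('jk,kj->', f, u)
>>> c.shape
()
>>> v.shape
(23, 13)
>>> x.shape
(17, 3, 13)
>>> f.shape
(3, 3)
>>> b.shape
(7, 13, 23)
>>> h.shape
(3, 3)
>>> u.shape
(3, 3)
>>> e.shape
(3, 3)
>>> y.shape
(17, 17)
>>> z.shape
(23, 23)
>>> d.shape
(3, 3)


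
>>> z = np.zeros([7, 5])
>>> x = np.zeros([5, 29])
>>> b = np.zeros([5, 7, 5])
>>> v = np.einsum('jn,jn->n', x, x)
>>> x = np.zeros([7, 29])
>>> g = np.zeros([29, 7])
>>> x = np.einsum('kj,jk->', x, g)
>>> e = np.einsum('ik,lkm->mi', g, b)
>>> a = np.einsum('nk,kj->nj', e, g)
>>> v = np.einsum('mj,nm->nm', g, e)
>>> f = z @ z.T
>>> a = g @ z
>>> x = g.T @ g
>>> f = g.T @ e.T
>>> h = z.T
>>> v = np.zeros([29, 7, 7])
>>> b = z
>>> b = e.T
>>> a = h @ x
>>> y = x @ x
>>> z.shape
(7, 5)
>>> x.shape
(7, 7)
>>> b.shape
(29, 5)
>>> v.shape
(29, 7, 7)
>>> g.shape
(29, 7)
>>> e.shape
(5, 29)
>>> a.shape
(5, 7)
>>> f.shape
(7, 5)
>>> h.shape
(5, 7)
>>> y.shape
(7, 7)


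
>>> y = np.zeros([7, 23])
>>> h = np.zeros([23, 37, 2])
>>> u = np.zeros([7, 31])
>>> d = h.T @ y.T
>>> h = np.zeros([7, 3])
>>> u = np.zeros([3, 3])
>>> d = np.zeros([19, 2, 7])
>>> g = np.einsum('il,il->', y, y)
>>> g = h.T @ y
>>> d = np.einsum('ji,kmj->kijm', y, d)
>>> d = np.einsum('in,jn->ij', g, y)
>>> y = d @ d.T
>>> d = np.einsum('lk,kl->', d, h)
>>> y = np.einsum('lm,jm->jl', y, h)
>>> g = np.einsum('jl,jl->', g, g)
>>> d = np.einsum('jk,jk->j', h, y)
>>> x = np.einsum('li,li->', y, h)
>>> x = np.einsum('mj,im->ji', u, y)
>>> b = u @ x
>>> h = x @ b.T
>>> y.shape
(7, 3)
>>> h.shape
(3, 3)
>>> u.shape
(3, 3)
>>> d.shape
(7,)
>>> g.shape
()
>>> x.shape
(3, 7)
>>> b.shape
(3, 7)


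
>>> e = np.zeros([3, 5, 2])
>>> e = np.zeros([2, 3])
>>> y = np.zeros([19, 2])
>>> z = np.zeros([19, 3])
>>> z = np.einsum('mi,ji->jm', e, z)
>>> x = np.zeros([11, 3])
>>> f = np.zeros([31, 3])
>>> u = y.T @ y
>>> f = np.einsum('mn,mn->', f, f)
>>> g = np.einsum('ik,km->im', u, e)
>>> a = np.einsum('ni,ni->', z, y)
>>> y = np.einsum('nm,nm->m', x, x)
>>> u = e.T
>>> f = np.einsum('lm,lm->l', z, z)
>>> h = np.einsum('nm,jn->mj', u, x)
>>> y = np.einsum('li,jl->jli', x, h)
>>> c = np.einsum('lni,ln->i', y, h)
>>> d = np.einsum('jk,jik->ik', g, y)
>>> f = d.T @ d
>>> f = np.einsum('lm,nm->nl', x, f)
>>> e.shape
(2, 3)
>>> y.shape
(2, 11, 3)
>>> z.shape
(19, 2)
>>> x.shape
(11, 3)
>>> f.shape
(3, 11)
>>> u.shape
(3, 2)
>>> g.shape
(2, 3)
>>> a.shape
()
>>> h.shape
(2, 11)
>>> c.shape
(3,)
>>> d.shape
(11, 3)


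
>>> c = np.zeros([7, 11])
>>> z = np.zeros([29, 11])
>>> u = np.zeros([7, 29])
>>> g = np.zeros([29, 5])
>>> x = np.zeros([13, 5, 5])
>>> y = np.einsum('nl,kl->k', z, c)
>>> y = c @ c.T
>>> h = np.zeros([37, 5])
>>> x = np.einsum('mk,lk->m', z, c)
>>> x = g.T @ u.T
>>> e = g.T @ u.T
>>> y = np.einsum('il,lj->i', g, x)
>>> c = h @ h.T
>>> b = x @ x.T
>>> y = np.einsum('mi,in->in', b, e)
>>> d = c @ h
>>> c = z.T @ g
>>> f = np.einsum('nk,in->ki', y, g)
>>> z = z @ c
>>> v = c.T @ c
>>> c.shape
(11, 5)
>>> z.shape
(29, 5)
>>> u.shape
(7, 29)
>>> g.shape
(29, 5)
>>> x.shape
(5, 7)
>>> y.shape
(5, 7)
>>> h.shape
(37, 5)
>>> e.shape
(5, 7)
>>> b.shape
(5, 5)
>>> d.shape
(37, 5)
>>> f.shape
(7, 29)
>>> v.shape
(5, 5)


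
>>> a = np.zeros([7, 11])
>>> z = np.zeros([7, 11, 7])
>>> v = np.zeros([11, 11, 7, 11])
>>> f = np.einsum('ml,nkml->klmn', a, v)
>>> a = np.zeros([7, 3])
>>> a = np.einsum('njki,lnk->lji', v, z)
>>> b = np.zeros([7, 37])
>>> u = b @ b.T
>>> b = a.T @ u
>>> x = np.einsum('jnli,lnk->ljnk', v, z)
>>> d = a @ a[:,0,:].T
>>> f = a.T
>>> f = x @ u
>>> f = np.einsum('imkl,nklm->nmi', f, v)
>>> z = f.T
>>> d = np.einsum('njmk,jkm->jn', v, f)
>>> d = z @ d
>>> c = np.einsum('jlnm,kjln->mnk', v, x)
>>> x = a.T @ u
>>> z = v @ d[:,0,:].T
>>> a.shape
(7, 11, 11)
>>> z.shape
(11, 11, 7, 7)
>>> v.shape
(11, 11, 7, 11)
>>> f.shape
(11, 11, 7)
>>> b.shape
(11, 11, 7)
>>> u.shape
(7, 7)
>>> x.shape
(11, 11, 7)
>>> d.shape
(7, 11, 11)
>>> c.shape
(11, 7, 7)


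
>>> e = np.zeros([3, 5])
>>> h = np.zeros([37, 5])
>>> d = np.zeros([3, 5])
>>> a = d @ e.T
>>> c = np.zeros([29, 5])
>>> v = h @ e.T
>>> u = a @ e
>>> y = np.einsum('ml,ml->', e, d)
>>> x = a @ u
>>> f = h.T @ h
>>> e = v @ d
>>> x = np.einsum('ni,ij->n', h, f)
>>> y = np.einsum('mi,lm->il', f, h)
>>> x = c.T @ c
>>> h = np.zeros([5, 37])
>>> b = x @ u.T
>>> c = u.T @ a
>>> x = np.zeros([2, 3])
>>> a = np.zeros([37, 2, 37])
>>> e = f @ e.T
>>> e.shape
(5, 37)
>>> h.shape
(5, 37)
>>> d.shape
(3, 5)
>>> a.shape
(37, 2, 37)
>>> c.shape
(5, 3)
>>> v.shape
(37, 3)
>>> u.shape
(3, 5)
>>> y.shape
(5, 37)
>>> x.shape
(2, 3)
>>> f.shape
(5, 5)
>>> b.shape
(5, 3)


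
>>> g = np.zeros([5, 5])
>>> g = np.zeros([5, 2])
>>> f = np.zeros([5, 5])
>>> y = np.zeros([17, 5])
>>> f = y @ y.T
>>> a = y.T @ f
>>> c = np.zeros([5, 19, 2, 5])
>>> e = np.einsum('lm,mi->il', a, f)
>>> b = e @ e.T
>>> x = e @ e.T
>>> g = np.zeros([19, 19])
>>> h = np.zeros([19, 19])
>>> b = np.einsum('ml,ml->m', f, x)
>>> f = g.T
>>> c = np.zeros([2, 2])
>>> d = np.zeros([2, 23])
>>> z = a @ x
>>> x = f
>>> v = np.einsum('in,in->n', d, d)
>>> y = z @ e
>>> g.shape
(19, 19)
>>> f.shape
(19, 19)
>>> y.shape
(5, 5)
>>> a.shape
(5, 17)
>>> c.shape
(2, 2)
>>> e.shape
(17, 5)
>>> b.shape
(17,)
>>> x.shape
(19, 19)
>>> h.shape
(19, 19)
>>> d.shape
(2, 23)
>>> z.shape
(5, 17)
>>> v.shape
(23,)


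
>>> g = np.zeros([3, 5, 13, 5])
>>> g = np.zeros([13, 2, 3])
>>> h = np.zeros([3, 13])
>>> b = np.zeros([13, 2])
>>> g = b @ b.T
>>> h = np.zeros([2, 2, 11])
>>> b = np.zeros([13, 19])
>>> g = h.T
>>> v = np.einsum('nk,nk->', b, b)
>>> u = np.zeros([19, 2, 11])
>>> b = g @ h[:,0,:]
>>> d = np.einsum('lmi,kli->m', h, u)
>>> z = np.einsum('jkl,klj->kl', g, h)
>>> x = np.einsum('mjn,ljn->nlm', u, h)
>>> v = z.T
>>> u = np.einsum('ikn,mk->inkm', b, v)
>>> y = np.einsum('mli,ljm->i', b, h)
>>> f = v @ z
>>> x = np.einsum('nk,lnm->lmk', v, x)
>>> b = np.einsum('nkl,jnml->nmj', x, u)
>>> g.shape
(11, 2, 2)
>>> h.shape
(2, 2, 11)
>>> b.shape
(11, 2, 11)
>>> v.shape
(2, 2)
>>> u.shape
(11, 11, 2, 2)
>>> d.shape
(2,)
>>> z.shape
(2, 2)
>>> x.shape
(11, 19, 2)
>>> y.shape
(11,)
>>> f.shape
(2, 2)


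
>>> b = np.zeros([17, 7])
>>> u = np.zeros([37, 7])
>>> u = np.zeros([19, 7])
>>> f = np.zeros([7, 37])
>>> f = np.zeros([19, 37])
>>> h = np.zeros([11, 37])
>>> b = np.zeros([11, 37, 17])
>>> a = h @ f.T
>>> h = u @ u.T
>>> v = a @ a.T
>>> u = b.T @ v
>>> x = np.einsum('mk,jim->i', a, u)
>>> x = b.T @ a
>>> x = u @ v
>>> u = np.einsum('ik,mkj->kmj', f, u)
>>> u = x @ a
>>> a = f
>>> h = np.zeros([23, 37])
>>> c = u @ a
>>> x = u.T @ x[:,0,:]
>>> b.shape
(11, 37, 17)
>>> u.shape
(17, 37, 19)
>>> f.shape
(19, 37)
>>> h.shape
(23, 37)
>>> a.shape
(19, 37)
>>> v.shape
(11, 11)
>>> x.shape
(19, 37, 11)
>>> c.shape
(17, 37, 37)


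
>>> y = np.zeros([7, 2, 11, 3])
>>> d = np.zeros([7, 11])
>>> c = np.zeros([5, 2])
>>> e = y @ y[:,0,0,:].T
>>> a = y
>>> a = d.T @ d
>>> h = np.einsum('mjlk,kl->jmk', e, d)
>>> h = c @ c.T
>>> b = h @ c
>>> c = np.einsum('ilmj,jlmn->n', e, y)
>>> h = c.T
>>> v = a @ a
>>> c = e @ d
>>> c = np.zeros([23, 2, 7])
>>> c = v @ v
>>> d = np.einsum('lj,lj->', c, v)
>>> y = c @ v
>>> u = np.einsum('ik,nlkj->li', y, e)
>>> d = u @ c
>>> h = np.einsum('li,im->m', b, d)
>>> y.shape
(11, 11)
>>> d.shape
(2, 11)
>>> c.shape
(11, 11)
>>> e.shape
(7, 2, 11, 7)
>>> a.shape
(11, 11)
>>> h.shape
(11,)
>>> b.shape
(5, 2)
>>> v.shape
(11, 11)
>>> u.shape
(2, 11)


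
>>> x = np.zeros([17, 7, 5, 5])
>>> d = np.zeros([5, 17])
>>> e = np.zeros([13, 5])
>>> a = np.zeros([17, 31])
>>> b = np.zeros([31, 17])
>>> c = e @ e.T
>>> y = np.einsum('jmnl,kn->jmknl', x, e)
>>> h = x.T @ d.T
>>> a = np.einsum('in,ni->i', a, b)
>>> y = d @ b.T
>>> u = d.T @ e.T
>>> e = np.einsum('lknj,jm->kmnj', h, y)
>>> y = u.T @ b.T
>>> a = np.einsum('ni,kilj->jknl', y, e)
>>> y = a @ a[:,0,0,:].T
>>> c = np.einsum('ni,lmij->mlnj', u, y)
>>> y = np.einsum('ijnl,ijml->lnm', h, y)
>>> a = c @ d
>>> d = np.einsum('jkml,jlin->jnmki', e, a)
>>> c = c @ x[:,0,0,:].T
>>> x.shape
(17, 7, 5, 5)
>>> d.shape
(5, 17, 7, 31, 17)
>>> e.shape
(5, 31, 7, 5)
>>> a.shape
(5, 5, 17, 17)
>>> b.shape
(31, 17)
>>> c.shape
(5, 5, 17, 17)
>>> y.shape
(5, 7, 13)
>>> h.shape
(5, 5, 7, 5)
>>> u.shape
(17, 13)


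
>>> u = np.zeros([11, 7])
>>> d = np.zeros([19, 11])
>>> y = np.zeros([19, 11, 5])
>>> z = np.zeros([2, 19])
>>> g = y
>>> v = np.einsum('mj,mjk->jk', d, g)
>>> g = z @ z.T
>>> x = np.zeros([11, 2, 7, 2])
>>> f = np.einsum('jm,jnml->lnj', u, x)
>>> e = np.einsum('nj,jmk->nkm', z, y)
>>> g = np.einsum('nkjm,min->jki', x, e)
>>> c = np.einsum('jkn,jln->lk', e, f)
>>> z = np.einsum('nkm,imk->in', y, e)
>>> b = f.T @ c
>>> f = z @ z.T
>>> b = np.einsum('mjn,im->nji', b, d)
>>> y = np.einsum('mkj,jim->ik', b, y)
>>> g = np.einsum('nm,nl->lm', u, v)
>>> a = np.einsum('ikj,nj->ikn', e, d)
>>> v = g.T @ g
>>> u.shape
(11, 7)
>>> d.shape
(19, 11)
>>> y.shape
(11, 2)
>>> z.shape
(2, 19)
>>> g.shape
(5, 7)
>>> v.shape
(7, 7)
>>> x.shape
(11, 2, 7, 2)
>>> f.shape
(2, 2)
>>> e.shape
(2, 5, 11)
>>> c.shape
(2, 5)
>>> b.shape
(5, 2, 19)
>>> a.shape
(2, 5, 19)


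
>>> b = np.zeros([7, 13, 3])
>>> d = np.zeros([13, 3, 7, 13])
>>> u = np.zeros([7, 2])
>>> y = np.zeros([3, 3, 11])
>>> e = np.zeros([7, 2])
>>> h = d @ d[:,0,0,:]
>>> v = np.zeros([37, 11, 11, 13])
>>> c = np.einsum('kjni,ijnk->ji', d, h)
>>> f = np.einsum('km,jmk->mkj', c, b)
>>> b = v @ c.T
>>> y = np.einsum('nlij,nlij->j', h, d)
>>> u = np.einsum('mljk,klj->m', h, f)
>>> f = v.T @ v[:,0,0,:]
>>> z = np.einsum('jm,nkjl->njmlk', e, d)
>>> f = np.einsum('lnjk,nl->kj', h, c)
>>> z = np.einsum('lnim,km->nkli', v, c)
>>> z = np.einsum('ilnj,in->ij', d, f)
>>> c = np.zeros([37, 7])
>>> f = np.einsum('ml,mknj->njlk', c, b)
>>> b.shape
(37, 11, 11, 3)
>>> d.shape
(13, 3, 7, 13)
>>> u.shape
(13,)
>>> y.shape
(13,)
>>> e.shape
(7, 2)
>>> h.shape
(13, 3, 7, 13)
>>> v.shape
(37, 11, 11, 13)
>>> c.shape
(37, 7)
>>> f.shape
(11, 3, 7, 11)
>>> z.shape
(13, 13)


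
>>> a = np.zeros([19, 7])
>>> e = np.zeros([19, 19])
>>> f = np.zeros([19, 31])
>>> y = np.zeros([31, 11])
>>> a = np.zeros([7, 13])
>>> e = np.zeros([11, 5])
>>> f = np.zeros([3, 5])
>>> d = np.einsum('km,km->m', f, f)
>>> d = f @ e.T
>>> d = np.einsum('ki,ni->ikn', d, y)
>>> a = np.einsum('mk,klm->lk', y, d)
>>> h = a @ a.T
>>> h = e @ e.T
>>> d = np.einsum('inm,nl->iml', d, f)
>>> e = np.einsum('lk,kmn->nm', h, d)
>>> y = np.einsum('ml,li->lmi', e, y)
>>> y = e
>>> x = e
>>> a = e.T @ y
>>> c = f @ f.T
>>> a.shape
(31, 31)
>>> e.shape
(5, 31)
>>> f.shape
(3, 5)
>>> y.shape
(5, 31)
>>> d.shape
(11, 31, 5)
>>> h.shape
(11, 11)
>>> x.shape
(5, 31)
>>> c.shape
(3, 3)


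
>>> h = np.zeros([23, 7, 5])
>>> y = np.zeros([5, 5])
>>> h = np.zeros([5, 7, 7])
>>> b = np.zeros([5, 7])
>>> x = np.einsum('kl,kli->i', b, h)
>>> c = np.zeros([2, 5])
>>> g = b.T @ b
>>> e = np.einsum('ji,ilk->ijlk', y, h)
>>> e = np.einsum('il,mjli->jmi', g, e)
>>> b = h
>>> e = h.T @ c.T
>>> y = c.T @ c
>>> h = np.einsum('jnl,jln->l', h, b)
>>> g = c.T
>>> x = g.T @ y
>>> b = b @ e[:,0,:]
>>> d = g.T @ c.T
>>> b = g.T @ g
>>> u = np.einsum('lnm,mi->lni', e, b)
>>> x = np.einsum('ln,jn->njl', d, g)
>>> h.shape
(7,)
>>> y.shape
(5, 5)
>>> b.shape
(2, 2)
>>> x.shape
(2, 5, 2)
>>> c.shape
(2, 5)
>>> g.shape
(5, 2)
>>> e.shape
(7, 7, 2)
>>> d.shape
(2, 2)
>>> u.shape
(7, 7, 2)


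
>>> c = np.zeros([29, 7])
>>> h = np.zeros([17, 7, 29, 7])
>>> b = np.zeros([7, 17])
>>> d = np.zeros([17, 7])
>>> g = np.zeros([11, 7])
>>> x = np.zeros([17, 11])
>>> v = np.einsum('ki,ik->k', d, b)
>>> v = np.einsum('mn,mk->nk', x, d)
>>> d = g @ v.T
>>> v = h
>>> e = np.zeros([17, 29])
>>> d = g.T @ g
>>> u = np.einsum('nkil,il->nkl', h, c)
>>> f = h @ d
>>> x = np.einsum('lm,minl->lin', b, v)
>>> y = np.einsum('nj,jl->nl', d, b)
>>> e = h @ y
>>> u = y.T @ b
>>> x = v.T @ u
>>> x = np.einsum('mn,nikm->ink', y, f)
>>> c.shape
(29, 7)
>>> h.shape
(17, 7, 29, 7)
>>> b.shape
(7, 17)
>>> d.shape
(7, 7)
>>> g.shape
(11, 7)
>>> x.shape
(7, 17, 29)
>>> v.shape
(17, 7, 29, 7)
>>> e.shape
(17, 7, 29, 17)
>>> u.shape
(17, 17)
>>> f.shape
(17, 7, 29, 7)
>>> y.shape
(7, 17)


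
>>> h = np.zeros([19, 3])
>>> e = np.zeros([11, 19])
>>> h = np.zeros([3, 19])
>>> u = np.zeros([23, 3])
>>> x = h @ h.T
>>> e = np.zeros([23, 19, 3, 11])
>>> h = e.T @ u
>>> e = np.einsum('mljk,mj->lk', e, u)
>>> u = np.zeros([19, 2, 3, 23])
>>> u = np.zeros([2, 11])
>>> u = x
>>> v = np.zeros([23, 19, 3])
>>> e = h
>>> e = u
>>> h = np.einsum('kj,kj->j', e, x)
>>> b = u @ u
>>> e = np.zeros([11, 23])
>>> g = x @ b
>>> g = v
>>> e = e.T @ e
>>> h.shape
(3,)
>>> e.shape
(23, 23)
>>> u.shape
(3, 3)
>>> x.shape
(3, 3)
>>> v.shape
(23, 19, 3)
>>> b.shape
(3, 3)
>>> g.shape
(23, 19, 3)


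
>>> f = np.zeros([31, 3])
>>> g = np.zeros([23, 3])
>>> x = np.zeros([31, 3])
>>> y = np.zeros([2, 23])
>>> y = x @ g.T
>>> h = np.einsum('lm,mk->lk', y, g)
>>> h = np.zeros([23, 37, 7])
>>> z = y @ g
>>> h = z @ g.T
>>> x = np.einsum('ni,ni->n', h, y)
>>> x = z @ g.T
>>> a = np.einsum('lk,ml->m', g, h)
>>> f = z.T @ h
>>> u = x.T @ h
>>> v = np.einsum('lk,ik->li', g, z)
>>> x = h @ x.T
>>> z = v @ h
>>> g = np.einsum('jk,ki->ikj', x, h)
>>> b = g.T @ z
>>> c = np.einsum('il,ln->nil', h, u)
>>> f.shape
(3, 23)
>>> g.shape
(23, 31, 31)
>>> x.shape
(31, 31)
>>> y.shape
(31, 23)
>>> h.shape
(31, 23)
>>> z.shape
(23, 23)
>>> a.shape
(31,)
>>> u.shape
(23, 23)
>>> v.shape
(23, 31)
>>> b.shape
(31, 31, 23)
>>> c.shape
(23, 31, 23)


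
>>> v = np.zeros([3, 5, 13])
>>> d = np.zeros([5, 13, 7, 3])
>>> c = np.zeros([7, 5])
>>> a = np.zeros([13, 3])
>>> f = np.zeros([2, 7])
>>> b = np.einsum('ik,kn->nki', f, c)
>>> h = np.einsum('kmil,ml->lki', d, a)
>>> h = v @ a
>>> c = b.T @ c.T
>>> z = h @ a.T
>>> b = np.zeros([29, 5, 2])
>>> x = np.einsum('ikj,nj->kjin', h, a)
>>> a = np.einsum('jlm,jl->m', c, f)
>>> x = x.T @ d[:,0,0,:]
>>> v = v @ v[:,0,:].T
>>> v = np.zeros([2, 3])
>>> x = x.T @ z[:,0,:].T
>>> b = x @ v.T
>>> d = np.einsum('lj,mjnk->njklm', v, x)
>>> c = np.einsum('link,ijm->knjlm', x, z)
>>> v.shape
(2, 3)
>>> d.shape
(3, 3, 3, 2, 3)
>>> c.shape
(3, 3, 5, 3, 13)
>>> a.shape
(7,)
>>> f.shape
(2, 7)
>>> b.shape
(3, 3, 3, 2)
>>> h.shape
(3, 5, 3)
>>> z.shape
(3, 5, 13)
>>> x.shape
(3, 3, 3, 3)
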